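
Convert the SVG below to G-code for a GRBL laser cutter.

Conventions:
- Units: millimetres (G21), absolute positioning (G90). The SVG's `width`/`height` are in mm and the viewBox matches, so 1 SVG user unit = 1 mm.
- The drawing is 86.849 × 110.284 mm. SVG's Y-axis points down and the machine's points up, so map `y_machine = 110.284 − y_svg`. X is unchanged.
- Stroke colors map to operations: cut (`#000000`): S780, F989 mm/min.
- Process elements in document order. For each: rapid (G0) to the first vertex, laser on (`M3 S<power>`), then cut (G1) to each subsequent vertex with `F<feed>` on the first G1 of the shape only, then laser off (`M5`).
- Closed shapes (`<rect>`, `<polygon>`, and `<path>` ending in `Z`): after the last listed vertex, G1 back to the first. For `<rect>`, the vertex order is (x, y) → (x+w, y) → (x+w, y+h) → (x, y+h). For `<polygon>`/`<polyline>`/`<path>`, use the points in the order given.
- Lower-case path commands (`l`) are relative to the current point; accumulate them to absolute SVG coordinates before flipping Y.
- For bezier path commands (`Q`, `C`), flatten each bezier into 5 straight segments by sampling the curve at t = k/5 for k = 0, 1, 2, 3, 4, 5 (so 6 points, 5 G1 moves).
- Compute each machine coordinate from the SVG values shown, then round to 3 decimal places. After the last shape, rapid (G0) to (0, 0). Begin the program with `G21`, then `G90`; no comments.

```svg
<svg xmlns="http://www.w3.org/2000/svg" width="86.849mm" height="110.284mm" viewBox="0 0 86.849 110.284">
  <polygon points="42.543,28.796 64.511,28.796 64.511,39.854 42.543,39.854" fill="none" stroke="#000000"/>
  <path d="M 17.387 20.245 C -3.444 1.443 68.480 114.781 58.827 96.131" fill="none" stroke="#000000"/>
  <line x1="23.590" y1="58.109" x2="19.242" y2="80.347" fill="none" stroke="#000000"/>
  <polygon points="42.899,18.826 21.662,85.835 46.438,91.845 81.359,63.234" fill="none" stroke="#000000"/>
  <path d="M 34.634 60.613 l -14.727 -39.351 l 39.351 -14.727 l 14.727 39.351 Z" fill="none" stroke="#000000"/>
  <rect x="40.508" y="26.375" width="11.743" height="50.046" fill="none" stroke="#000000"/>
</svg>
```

G21
G90
G0 X42.543 Y81.488
M3 S780
G1 X64.511 Y81.488 F989
G1 X64.511 Y70.430
G1 X42.543 Y70.430
G1 X42.543 Y81.488
M5
G0 X17.387 Y90.039
M3 S780
G1 X14.624 Y87.576 F989
G1 X25.755 Y66.078
G1 X42.411 Y38.223
G1 X56.224 Y16.689
G1 X58.827 Y14.153
M5
G0 X23.590 Y52.175
M3 S780
G1 X19.242 Y29.937 F989
M5
G0 X42.899 Y91.458
M3 S780
G1 X21.662 Y24.449 F989
G1 X46.438 Y18.439
G1 X81.359 Y47.050
G1 X42.899 Y91.458
M5
G0 X34.634 Y49.671
M3 S780
G1 X19.907 Y89.022 F989
G1 X59.258 Y103.749
G1 X73.985 Y64.398
G1 X34.634 Y49.671
M5
G0 X40.508 Y83.909
M3 S780
G1 X52.251 Y83.909 F989
G1 X52.251 Y33.863
G1 X40.508 Y33.863
G1 X40.508 Y83.909
M5
G0 X0.000 Y0.000

1 u = 1 mm; y_m = 110.284 − y.

[1] `<polygon>` rectangle, #000000→cut S780 F989: (42.543,81.488) → (64.511,81.488) → (64.511,70.430) → (42.543,70.430) → (42.543,81.488) (closed)

[2] `<path>` cubic bezier, #000000→cut S780 F989: (17.387,90.039) → (14.624,87.576) → (25.755,66.078) → (42.411,38.223) → (56.224,16.689) → (58.827,14.153)

[3] `<line>` line segment, #000000→cut S780 F989: (23.590,52.175) → (19.242,29.937)

[4] `<polygon>` closed polygon, #000000→cut S780 F989: (42.899,91.458) → (21.662,24.449) → (46.438,18.439) → (81.359,47.050) → (42.899,91.458) (closed)

[5] `<path>` regular polygon, #000000→cut S780 F989: (34.634,49.671) → (19.907,89.022) → (59.258,103.749) → (73.985,64.398) → (34.634,49.671) (closed)

[6] `<rect>` rectangle, #000000→cut S780 F989: (40.508,83.909) → (52.251,83.909) → (52.251,33.863) → (40.508,33.863) → (40.508,83.909) (closed)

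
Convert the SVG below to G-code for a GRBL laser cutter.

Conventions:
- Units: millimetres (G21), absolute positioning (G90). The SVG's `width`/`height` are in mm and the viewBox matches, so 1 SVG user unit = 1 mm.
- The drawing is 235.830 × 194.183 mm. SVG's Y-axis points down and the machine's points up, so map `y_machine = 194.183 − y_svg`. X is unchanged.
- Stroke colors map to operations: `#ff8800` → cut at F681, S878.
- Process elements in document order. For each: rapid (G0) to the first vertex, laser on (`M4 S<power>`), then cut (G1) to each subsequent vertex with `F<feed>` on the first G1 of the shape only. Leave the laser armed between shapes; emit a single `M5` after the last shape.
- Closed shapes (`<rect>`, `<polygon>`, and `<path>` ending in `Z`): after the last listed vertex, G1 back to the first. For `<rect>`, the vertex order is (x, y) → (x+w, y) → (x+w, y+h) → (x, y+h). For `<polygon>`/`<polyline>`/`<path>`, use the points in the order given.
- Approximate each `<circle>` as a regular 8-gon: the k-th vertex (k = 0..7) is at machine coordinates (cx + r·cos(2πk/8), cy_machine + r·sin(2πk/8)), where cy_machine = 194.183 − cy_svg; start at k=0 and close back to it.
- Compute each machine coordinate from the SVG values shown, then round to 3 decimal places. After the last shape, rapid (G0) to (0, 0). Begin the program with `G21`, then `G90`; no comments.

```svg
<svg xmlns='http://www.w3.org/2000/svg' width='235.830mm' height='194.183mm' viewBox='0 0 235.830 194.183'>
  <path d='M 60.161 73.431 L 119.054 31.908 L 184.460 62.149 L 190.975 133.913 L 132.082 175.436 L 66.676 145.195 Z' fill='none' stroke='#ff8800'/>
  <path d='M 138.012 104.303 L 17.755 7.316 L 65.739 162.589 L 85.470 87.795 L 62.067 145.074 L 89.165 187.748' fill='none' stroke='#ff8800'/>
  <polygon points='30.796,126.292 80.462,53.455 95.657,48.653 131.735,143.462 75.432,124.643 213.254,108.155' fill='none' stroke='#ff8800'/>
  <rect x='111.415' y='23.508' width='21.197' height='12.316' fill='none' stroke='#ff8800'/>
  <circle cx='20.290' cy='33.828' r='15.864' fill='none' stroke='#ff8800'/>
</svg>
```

1 u = 1 mm; y_m = 194.183 − y.

[1] `<path>` regular polygon, #ff8800→cut S878 F681: (60.161,120.752) → (119.054,162.275) → (184.460,132.034) → (190.975,60.270) → (132.082,18.747) → (66.676,48.988) → (60.161,120.752) (closed)

[2] `<path>` open polyline, #ff8800→cut S878 F681: (138.012,89.880) → (17.755,186.867) → (65.739,31.594) → (85.470,106.388) → (62.067,49.109) → (89.165,6.435)

[3] `<polygon>` closed polygon, #ff8800→cut S878 F681: (30.796,67.891) → (80.462,140.728) → (95.657,145.530) → (131.735,50.721) → (75.432,69.540) → (213.254,86.028) → (30.796,67.891) (closed)

[4] `<rect>` rectangle, #ff8800→cut S878 F681: (111.415,170.675) → (132.612,170.675) → (132.612,158.359) → (111.415,158.359) → (111.415,170.675) (closed)

[5] `<circle>` circle, #ff8800→cut S878 F681: (36.154,160.355) → (31.508,171.573) → (20.290,176.219) → (9.072,171.573) → (4.426,160.355) → (9.072,149.137) → (20.290,144.491) → (31.508,149.137) → (36.154,160.355) (closed)

G21
G90
G0 X60.161 Y120.752
M4 S878
G1 X119.054 Y162.275 F681
G1 X184.460 Y132.034
G1 X190.975 Y60.270
G1 X132.082 Y18.747
G1 X66.676 Y48.988
G1 X60.161 Y120.752
G0 X138.012 Y89.880
M4 S878
G1 X17.755 Y186.867 F681
G1 X65.739 Y31.594
G1 X85.470 Y106.388
G1 X62.067 Y49.109
G1 X89.165 Y6.435
G0 X30.796 Y67.891
M4 S878
G1 X80.462 Y140.728 F681
G1 X95.657 Y145.530
G1 X131.735 Y50.721
G1 X75.432 Y69.540
G1 X213.254 Y86.028
G1 X30.796 Y67.891
G0 X111.415 Y170.675
M4 S878
G1 X132.612 Y170.675 F681
G1 X132.612 Y158.359
G1 X111.415 Y158.359
G1 X111.415 Y170.675
G0 X36.154 Y160.355
M4 S878
G1 X31.508 Y171.573 F681
G1 X20.290 Y176.219
G1 X9.072 Y171.573
G1 X4.426 Y160.355
G1 X9.072 Y149.137
G1 X20.290 Y144.491
G1 X31.508 Y149.137
G1 X36.154 Y160.355
M5
G0 X0.000 Y0.000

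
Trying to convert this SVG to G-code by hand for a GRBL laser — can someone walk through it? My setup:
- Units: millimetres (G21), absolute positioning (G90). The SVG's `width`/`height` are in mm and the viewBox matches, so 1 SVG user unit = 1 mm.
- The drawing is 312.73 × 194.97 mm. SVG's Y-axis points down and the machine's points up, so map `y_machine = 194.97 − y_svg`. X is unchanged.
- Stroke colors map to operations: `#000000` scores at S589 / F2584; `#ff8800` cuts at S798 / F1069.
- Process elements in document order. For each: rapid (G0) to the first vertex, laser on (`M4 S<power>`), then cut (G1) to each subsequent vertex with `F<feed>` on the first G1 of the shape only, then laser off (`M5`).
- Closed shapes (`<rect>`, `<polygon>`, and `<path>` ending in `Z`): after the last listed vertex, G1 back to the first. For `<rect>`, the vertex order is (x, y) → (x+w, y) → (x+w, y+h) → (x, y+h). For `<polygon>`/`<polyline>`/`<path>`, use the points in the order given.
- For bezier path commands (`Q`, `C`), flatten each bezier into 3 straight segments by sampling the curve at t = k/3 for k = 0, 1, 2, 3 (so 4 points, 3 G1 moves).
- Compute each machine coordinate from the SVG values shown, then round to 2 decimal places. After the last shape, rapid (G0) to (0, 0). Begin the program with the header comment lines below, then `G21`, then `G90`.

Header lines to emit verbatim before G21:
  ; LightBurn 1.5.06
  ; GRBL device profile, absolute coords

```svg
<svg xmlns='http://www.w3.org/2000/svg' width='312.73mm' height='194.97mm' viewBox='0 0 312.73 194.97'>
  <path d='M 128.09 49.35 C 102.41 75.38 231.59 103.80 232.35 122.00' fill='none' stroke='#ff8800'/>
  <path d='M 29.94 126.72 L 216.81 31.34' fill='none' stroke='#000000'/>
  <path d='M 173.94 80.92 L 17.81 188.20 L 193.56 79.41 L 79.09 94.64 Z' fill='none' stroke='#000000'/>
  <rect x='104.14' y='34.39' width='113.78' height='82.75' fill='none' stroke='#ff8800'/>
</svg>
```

; LightBurn 1.5.06
; GRBL device profile, absolute coords
G21
G90
G0 X128.09 Y145.62
M4 S798
G1 X143.54 Y119.26 F1069
G1 X199.28 Y94.11
G1 X232.35 Y72.97
M5
G0 X29.94 Y68.25
M4 S589
G1 X216.81 Y163.63 F2584
M5
G0 X173.94 Y114.05
M4 S589
G1 X17.81 Y6.77 F2584
G1 X193.56 Y115.56
G1 X79.09 Y100.33
G1 X173.94 Y114.05
M5
G0 X104.14 Y160.58
M4 S798
G1 X217.92 Y160.58 F1069
G1 X217.92 Y77.83
G1 X104.14 Y77.83
G1 X104.14 Y160.58
M5
G0 X0.00 Y0.00

1 u = 1 mm; y_m = 194.97 − y.

[1] `<path>` cubic bezier, #ff8800→cut S798 F1069: (128.09,145.62) → (143.54,119.26) → (199.28,94.11) → (232.35,72.97)

[2] `<path>` line segment, #000000→score S589 F2584: (29.94,68.25) → (216.81,163.63)

[3] `<path>` closed polygon, #000000→score S589 F2584: (173.94,114.05) → (17.81,6.77) → (193.56,115.56) → (79.09,100.33) → (173.94,114.05) (closed)

[4] `<rect>` rectangle, #ff8800→cut S798 F1069: (104.14,160.58) → (217.92,160.58) → (217.92,77.83) → (104.14,77.83) → (104.14,160.58) (closed)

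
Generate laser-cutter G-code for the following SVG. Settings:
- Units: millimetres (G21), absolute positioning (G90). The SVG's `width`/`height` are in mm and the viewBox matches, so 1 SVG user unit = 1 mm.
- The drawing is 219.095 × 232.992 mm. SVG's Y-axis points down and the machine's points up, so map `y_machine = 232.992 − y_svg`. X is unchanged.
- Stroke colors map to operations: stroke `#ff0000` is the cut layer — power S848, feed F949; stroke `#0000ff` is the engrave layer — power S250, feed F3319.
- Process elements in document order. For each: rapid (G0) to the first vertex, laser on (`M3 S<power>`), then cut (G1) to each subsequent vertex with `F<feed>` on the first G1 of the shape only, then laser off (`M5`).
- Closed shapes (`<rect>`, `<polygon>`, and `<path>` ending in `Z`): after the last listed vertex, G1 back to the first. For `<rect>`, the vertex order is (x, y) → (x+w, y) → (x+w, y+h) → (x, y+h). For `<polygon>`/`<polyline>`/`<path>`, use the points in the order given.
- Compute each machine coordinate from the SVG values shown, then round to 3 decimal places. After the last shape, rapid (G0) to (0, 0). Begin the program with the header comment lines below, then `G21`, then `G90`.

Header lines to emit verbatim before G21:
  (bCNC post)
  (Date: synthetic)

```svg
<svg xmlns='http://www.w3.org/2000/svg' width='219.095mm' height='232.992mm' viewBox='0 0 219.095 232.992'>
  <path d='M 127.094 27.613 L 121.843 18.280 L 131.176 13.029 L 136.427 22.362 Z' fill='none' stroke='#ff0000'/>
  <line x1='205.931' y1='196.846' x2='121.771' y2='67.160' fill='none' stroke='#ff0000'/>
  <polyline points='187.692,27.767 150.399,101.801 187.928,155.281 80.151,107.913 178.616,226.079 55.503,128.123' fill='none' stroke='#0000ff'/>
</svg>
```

Since the viewBox matches the mm dimensions, user units are millimetres directly. The only transform is the Y-flip y_m = 232.992 − y_svg.

Shape 1 is a regular polygon drawn with `<path>`. Its stroke #ff0000 means cut at S848, F949. After flipping Y the toolpath is (127.094,205.379) → (121.843,214.712) → (131.176,219.963) → (136.427,210.630) → (127.094,205.379), returning to the start.

Shape 2 is a line segment drawn with `<line>`. Its stroke #ff0000 means cut at S848, F949. After flipping Y the toolpath is (205.931,36.146) → (121.771,165.832).

Shape 3 is a open polyline drawn with `<polyline>`. Its stroke #0000ff means engrave at S250, F3319. After flipping Y the toolpath is (187.692,205.225) → (150.399,131.191) → (187.928,77.711) → (80.151,125.079) → (178.616,6.913) → (55.503,104.869).

(bCNC post)
(Date: synthetic)
G21
G90
G0 X127.094 Y205.379
M3 S848
G1 X121.843 Y214.712 F949
G1 X131.176 Y219.963
G1 X136.427 Y210.630
G1 X127.094 Y205.379
M5
G0 X205.931 Y36.146
M3 S848
G1 X121.771 Y165.832 F949
M5
G0 X187.692 Y205.225
M3 S250
G1 X150.399 Y131.191 F3319
G1 X187.928 Y77.711
G1 X80.151 Y125.079
G1 X178.616 Y6.913
G1 X55.503 Y104.869
M5
G0 X0.000 Y0.000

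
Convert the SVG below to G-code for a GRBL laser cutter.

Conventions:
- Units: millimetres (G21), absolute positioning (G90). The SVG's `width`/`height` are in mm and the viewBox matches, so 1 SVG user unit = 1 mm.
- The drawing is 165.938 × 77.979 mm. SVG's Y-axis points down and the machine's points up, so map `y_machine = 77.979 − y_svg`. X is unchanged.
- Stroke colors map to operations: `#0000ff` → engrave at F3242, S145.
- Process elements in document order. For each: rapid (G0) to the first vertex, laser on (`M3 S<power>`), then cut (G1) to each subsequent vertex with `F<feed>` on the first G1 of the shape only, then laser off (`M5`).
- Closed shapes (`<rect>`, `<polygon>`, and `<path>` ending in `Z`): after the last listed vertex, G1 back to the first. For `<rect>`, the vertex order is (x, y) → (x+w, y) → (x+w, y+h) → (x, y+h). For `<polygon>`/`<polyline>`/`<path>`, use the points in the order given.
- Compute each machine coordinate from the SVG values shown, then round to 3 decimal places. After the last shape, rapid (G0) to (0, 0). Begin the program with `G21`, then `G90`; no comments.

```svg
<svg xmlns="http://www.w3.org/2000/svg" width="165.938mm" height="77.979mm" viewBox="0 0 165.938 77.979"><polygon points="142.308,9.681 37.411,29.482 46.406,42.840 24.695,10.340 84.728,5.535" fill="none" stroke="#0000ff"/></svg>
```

G21
G90
G0 X142.308 Y68.298
M3 S145
G1 X37.411 Y48.497 F3242
G1 X46.406 Y35.139
G1 X24.695 Y67.639
G1 X84.728 Y72.444
G1 X142.308 Y68.298
M5
G0 X0.000 Y0.000

Since the viewBox matches the mm dimensions, user units are millimetres directly. The only transform is the Y-flip y_m = 77.979 − y_svg.

Shape 1 is a closed polygon drawn with `<polygon>`. Its stroke #0000ff means engrave at S145, F3242. After flipping Y the toolpath is (142.308,68.298) → (37.411,48.497) → (46.406,35.139) → (24.695,67.639) → (84.728,72.444) → (142.308,68.298), returning to the start.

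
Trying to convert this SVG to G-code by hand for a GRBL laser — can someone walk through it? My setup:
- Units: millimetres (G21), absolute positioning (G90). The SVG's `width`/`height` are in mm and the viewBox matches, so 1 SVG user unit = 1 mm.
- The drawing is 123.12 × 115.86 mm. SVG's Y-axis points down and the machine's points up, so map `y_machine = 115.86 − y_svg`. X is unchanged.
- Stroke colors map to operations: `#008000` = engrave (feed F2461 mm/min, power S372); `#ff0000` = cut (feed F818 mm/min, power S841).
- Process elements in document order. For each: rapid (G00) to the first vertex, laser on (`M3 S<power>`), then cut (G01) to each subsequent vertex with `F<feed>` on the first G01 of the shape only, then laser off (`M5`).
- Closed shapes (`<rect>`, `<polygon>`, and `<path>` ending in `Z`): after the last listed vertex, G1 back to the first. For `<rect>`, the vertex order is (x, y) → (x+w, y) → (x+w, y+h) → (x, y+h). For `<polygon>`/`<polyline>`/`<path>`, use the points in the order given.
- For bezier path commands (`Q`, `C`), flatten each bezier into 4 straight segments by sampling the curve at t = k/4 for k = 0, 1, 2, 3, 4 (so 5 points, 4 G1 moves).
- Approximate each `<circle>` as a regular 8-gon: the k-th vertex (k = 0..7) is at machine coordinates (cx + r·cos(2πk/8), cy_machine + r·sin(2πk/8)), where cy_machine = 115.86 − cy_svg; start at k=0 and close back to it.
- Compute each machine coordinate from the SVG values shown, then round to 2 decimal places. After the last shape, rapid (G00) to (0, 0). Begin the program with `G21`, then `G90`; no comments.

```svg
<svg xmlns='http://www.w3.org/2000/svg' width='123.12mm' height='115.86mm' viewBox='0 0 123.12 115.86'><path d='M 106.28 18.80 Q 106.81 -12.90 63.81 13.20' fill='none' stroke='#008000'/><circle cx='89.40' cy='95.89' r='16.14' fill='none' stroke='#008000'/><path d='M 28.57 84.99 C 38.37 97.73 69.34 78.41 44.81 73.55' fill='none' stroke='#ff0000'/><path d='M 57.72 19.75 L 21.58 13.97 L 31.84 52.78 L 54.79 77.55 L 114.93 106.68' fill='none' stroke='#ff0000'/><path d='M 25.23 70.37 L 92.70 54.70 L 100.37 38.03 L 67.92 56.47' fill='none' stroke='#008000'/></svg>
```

1 u = 1 mm; y_m = 115.86 − y.

[1] `<path>` quadratic bezier, #008000→engrave S372 F2461: (106.28,97.06) → (103.82,109.30) → (95.93,114.31) → (82.59,112.10) → (63.81,102.66)

[2] `<circle>` circle, #008000→engrave S372 F2461: (105.54,19.97) → (100.81,31.38) → (89.40,36.11) → (77.99,31.38) → (73.26,19.97) → (77.99,8.56) → (89.40,3.83) → (100.81,8.56) → (105.54,19.97) (closed)

[3] `<path>` cubic bezier, #ff0000→cut S841 F818: (28.57,30.87) → (38.69,26.60) → (49.56,29.99) → (54.00,36.68) → (44.81,42.31)

[4] `<path>` open polyline, #ff0000→cut S841 F818: (57.72,96.11) → (21.58,101.89) → (31.84,63.08) → (54.79,38.31) → (114.93,9.18)

[5] `<path>` open polyline, #008000→engrave S372 F2461: (25.23,45.49) → (92.70,61.16) → (100.37,77.83) → (67.92,59.39)

G21
G90
G00 X106.28 Y97.06
M3 S372
G01 X103.82 Y109.30 F2461
G01 X95.93 Y114.31
G01 X82.59 Y112.10
G01 X63.81 Y102.66
M5
G00 X105.54 Y19.97
M3 S372
G01 X100.81 Y31.38 F2461
G01 X89.40 Y36.11
G01 X77.99 Y31.38
G01 X73.26 Y19.97
G01 X77.99 Y8.56
G01 X89.40 Y3.83
G01 X100.81 Y8.56
G01 X105.54 Y19.97
M5
G00 X28.57 Y30.87
M3 S841
G01 X38.69 Y26.60 F818
G01 X49.56 Y29.99
G01 X54.00 Y36.68
G01 X44.81 Y42.31
M5
G00 X57.72 Y96.11
M3 S841
G01 X21.58 Y101.89 F818
G01 X31.84 Y63.08
G01 X54.79 Y38.31
G01 X114.93 Y9.18
M5
G00 X25.23 Y45.49
M3 S372
G01 X92.70 Y61.16 F2461
G01 X100.37 Y77.83
G01 X67.92 Y59.39
M5
G00 X0.00 Y0.00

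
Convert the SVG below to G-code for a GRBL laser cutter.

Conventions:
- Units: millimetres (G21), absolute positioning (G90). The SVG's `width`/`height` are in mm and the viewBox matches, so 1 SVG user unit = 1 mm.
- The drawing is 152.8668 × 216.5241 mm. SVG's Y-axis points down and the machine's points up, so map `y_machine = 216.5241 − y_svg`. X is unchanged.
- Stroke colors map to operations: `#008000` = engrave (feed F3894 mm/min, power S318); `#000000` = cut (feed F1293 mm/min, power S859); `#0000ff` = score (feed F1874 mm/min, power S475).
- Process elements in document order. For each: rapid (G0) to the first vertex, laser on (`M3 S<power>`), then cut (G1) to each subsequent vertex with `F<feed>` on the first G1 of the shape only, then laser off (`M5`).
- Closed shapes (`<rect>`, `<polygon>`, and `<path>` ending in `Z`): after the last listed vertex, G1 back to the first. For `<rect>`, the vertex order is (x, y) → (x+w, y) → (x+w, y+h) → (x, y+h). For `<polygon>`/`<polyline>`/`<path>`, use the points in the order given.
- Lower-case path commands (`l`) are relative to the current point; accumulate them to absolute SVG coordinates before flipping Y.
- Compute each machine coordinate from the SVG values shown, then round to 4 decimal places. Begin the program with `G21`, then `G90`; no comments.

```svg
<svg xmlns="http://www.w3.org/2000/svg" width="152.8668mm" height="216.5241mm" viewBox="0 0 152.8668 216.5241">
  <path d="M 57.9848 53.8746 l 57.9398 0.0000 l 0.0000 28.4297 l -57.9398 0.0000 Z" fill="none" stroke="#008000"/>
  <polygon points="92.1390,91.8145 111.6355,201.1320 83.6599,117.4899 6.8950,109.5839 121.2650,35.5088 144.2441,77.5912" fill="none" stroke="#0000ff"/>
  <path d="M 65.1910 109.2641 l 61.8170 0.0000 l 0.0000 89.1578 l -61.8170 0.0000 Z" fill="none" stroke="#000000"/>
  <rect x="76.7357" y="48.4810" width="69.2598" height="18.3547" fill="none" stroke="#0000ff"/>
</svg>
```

Since the viewBox matches the mm dimensions, user units are millimetres directly. The only transform is the Y-flip y_m = 216.5241 − y_svg.

Shape 1 is a rectangle drawn with `<path>`. Its stroke #008000 means engrave at S318, F3894. After flipping Y the toolpath is (57.9848,162.6495) → (115.9246,162.6495) → (115.9246,134.2198) → (57.9848,134.2198) → (57.9848,162.6495), returning to the start.

Shape 2 is a closed polygon drawn with `<polygon>`. Its stroke #0000ff means score at S475, F1874. After flipping Y the toolpath is (92.1390,124.7096) → (111.6355,15.3921) → (83.6599,99.0342) → (6.8950,106.9402) → (121.2650,181.0153) → (144.2441,138.9329) → (92.1390,124.7096), returning to the start.

Shape 3 is a rectangle drawn with `<path>`. Its stroke #000000 means cut at S859, F1293. After flipping Y the toolpath is (65.1910,107.2600) → (127.0080,107.2600) → (127.0080,18.1022) → (65.1910,18.1022) → (65.1910,107.2600), returning to the start.

Shape 4 is a rectangle drawn with `<rect>`. Its stroke #0000ff means score at S475, F1874. After flipping Y the toolpath is (76.7357,168.0431) → (145.9955,168.0431) → (145.9955,149.6884) → (76.7357,149.6884) → (76.7357,168.0431), returning to the start.

G21
G90
G0 X57.9848 Y162.6495
M3 S318
G1 X115.9246 Y162.6495 F3894
G1 X115.9246 Y134.2198
G1 X57.9848 Y134.2198
G1 X57.9848 Y162.6495
M5
G0 X92.1390 Y124.7096
M3 S475
G1 X111.6355 Y15.3921 F1874
G1 X83.6599 Y99.0342
G1 X6.8950 Y106.9402
G1 X121.2650 Y181.0153
G1 X144.2441 Y138.9329
G1 X92.1390 Y124.7096
M5
G0 X65.1910 Y107.2600
M3 S859
G1 X127.0080 Y107.2600 F1293
G1 X127.0080 Y18.1022
G1 X65.1910 Y18.1022
G1 X65.1910 Y107.2600
M5
G0 X76.7357 Y168.0431
M3 S475
G1 X145.9955 Y168.0431 F1874
G1 X145.9955 Y149.6884
G1 X76.7357 Y149.6884
G1 X76.7357 Y168.0431
M5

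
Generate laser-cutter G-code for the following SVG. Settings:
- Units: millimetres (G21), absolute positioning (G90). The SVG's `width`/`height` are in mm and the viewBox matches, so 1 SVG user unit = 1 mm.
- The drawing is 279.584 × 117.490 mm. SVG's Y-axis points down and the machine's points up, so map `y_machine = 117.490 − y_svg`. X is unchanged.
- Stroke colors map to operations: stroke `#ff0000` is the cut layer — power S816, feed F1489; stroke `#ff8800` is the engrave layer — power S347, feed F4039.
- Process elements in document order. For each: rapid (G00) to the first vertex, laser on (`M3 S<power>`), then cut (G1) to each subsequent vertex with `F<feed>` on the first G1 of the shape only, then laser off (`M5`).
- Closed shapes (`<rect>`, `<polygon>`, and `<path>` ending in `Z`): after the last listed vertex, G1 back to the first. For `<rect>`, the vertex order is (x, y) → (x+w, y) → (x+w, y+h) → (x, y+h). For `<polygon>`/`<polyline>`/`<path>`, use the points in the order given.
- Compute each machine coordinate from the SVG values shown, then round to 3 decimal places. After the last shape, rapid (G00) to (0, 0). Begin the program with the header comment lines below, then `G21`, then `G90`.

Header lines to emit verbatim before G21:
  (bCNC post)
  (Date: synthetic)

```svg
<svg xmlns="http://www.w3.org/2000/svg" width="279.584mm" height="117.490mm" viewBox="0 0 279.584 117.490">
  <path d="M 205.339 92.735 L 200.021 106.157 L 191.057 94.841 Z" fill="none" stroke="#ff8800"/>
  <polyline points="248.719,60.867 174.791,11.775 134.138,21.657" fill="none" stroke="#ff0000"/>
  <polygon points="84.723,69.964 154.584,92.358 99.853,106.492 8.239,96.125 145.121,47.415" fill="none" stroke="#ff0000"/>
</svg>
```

1 u = 1 mm; y_m = 117.490 − y.

[1] `<path>` regular polygon, #ff8800→engrave S347 F4039: (205.339,24.755) → (200.021,11.333) → (191.057,22.649) → (205.339,24.755) (closed)

[2] `<polyline>` open polyline, #ff0000→cut S816 F1489: (248.719,56.623) → (174.791,105.715) → (134.138,95.833)

[3] `<polygon>` closed polygon, #ff0000→cut S816 F1489: (84.723,47.526) → (154.584,25.132) → (99.853,10.998) → (8.239,21.365) → (145.121,70.075) → (84.723,47.526) (closed)

(bCNC post)
(Date: synthetic)
G21
G90
G00 X205.339 Y24.755
M3 S347
G1 X200.021 Y11.333 F4039
G1 X191.057 Y22.649
G1 X205.339 Y24.755
M5
G00 X248.719 Y56.623
M3 S816
G1 X174.791 Y105.715 F1489
G1 X134.138 Y95.833
M5
G00 X84.723 Y47.526
M3 S816
G1 X154.584 Y25.132 F1489
G1 X99.853 Y10.998
G1 X8.239 Y21.365
G1 X145.121 Y70.075
G1 X84.723 Y47.526
M5
G00 X0.000 Y0.000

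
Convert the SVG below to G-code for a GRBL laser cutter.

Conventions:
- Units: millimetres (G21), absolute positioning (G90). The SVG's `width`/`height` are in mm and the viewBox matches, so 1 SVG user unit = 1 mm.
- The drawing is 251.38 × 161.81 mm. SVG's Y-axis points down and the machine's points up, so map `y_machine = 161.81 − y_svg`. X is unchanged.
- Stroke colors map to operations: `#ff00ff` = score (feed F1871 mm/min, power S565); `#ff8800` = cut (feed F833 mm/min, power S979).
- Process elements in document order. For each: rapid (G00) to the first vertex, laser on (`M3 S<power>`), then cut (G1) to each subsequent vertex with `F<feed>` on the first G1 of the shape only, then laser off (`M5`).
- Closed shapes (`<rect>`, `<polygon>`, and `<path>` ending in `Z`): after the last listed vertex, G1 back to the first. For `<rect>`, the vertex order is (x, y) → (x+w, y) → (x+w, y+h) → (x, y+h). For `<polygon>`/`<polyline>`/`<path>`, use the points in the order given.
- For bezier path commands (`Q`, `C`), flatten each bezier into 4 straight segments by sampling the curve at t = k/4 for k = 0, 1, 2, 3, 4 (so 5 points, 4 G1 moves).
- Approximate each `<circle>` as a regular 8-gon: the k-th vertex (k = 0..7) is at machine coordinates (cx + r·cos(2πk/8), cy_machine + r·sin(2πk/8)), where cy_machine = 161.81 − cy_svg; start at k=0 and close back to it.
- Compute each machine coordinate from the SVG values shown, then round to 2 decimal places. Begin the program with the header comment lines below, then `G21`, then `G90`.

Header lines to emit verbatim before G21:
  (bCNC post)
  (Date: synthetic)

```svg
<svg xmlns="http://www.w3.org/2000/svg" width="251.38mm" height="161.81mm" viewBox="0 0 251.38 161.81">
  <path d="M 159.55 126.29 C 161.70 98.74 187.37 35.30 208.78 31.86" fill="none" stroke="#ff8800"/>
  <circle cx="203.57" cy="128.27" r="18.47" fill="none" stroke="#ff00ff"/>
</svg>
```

1 u = 1 mm; y_m = 161.81 − y.

[1] `<path>` cubic bezier, #ff8800→cut S979 F833: (159.55,35.52) → (165.14,61.41) → (176.94,91.78) → (192.36,117.62) → (208.78,129.95)

[2] `<circle>` circle, #ff00ff→score S565 F1871: (222.04,33.54) → (216.63,46.60) → (203.57,52.01) → (190.51,46.60) → (185.10,33.54) → (190.51,20.48) → (203.57,15.07) → (216.63,20.48) → (222.04,33.54) (closed)

(bCNC post)
(Date: synthetic)
G21
G90
G00 X159.55 Y35.52
M3 S979
G1 X165.14 Y61.41 F833
G1 X176.94 Y91.78
G1 X192.36 Y117.62
G1 X208.78 Y129.95
M5
G00 X222.04 Y33.54
M3 S565
G1 X216.63 Y46.60 F1871
G1 X203.57 Y52.01
G1 X190.51 Y46.60
G1 X185.10 Y33.54
G1 X190.51 Y20.48
G1 X203.57 Y15.07
G1 X216.63 Y20.48
G1 X222.04 Y33.54
M5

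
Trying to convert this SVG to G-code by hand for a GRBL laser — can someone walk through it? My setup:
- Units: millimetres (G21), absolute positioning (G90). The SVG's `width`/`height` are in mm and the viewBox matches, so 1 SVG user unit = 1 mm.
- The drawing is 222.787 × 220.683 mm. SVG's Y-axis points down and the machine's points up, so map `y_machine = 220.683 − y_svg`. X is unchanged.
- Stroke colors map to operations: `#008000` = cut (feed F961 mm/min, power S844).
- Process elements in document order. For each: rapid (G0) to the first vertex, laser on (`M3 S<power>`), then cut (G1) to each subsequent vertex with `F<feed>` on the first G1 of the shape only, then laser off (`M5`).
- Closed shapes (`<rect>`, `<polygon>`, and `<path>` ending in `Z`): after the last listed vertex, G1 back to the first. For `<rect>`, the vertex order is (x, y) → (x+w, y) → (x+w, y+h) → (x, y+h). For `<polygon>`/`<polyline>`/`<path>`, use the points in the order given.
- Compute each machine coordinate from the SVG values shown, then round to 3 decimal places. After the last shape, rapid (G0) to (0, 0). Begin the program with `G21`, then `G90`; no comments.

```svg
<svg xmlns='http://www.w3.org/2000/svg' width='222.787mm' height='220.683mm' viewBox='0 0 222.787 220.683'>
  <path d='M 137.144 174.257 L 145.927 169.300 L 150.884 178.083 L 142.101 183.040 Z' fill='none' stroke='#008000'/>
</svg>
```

viewBox `0 0 222.787 220.683` with mm width/height → 1 unit = 1 mm. Flip: y_m = 220.683 − y_svg.

**Shape 1** — `<path>` regular polygon, stroke `#008000` → cut (S844, F961). Machine vertices: (137.144,46.426) → (145.927,51.383) → (150.884,42.600) → (142.101,37.643) → (137.144,46.426). Closed: final G1 returns to the first vertex.

G21
G90
G0 X137.144 Y46.426
M3 S844
G1 X145.927 Y51.383 F961
G1 X150.884 Y42.600
G1 X142.101 Y37.643
G1 X137.144 Y46.426
M5
G0 X0.000 Y0.000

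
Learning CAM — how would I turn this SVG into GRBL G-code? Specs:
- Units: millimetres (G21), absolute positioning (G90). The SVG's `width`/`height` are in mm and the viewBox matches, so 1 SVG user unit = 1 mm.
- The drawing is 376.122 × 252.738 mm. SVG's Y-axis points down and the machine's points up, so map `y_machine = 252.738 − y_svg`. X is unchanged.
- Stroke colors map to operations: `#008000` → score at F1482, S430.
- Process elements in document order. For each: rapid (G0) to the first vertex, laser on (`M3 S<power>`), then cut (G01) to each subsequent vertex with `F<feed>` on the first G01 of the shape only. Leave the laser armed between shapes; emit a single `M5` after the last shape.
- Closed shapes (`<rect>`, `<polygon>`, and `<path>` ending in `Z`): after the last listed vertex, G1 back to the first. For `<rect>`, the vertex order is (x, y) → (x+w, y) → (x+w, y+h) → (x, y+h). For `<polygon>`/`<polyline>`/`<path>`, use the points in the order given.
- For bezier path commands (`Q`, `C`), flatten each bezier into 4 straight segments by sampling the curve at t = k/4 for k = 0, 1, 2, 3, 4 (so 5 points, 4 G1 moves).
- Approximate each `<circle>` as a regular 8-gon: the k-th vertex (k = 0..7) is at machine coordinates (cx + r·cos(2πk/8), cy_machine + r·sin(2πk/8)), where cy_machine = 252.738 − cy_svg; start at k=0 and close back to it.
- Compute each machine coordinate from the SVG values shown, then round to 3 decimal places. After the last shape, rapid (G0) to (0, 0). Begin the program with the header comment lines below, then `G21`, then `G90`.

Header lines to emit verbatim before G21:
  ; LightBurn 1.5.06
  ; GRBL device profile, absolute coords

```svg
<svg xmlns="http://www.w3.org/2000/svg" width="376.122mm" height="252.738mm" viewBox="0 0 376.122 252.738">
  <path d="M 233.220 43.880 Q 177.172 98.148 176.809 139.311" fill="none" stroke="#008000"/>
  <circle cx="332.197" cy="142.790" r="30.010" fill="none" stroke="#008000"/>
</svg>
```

Since the viewBox matches the mm dimensions, user units are millimetres directly. The only transform is the Y-flip y_m = 252.738 − y_svg.

Shape 1 is a quadratic bezier drawn with `<path>`. Its stroke #008000 means score at S430, F1482. After flipping Y the toolpath is (233.220,208.858) → (208.676,182.543) → (191.093,157.866) → (180.471,134.828) → (176.809,113.427).

Shape 2 is a circle drawn with `<circle>`. Its stroke #008000 means score at S430, F1482. After flipping Y the toolpath is (362.207,109.948) → (353.417,131.168) → (332.197,139.958) → (310.977,131.168) → (302.187,109.948) → (310.977,88.728) → (332.197,79.938) → (353.417,88.728) → (362.207,109.948), returning to the start.

; LightBurn 1.5.06
; GRBL device profile, absolute coords
G21
G90
G0 X233.220 Y208.858
M3 S430
G01 X208.676 Y182.543 F1482
G01 X191.093 Y157.866
G01 X180.471 Y134.828
G01 X176.809 Y113.427
G0 X362.207 Y109.948
M3 S430
G01 X353.417 Y131.168 F1482
G01 X332.197 Y139.958
G01 X310.977 Y131.168
G01 X302.187 Y109.948
G01 X310.977 Y88.728
G01 X332.197 Y79.938
G01 X353.417 Y88.728
G01 X362.207 Y109.948
M5
G0 X0.000 Y0.000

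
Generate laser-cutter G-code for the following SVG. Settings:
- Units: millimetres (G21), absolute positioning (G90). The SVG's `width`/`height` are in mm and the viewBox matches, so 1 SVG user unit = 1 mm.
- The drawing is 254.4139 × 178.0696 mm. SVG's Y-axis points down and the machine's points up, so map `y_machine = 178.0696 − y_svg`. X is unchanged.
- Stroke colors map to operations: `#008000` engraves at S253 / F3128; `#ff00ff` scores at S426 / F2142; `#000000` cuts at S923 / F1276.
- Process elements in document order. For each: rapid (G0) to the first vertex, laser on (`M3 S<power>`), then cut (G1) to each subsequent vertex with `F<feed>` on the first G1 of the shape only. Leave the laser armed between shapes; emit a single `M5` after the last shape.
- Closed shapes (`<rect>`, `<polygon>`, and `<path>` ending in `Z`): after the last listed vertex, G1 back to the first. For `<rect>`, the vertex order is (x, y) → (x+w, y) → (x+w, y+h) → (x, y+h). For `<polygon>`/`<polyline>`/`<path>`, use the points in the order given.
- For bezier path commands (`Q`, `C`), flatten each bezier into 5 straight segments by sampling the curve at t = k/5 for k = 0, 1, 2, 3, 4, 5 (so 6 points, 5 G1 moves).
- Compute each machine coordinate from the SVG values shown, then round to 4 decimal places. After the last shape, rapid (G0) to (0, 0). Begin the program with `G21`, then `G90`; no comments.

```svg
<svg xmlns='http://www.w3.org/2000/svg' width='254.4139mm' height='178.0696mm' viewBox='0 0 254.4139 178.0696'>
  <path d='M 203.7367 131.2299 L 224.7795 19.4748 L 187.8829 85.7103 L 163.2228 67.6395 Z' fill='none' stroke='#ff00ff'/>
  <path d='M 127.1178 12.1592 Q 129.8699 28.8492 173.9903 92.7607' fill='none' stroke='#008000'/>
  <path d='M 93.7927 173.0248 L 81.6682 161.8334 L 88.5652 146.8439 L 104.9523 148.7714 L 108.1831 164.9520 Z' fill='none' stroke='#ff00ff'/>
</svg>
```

G21
G90
G0 X203.7367 Y46.8397
M3 S426
G1 X224.7795 Y158.5948 F2142
G1 X187.8829 Y92.3593
G1 X163.2228 Y110.4301
G1 X203.7367 Y46.8397
G0 X127.1178 Y165.9104
M3 S253
G1 X129.8734 Y157.3455 F3128
G1 X135.9384 Y145.0030
G1 X145.3129 Y128.8827
G1 X157.9969 Y108.9846
G1 X173.9903 Y85.3089
G0 X93.7927 Y5.0448
M3 S426
G1 X81.6682 Y16.2362 F2142
G1 X88.5652 Y31.2257
G1 X104.9523 Y29.2982
G1 X108.1831 Y13.1176
G1 X93.7927 Y5.0448
M5
G0 X0.0000 Y0.0000

viewBox `0 0 254.4139 178.0696` with mm width/height → 1 unit = 1 mm. Flip: y_m = 178.0696 − y_svg.

**Shape 1** — `<path>` closed polygon, stroke `#ff00ff` → score (S426, F2142). Machine vertices: (203.7367,46.8397) → (224.7795,158.5948) → (187.8829,92.3593) → (163.2228,110.4301) → (203.7367,46.8397). Closed: final G1 returns to the first vertex.

**Shape 2** — `<path>` quadratic bezier, stroke `#008000` → engrave (S253, F3128). Control points (SVG): P0=(127.1178,12.1592), P1=(129.8699,28.8492), P2=(173.9903,92.7607); sampled at t=k/5. Machine vertices: (127.1178,165.9104) → (129.8734,157.3455) → (135.9384,145.0030) → (145.3129,128.8827) → (157.9969,108.9846) → (173.9903,85.3089). Open path.

**Shape 3** — `<path>` regular polygon, stroke `#ff00ff` → score (S426, F2142). Machine vertices: (93.7927,5.0448) → (81.6682,16.2362) → (88.5652,31.2257) → (104.9523,29.2982) → (108.1831,13.1176) → (93.7927,5.0448). Closed: final G1 returns to the first vertex.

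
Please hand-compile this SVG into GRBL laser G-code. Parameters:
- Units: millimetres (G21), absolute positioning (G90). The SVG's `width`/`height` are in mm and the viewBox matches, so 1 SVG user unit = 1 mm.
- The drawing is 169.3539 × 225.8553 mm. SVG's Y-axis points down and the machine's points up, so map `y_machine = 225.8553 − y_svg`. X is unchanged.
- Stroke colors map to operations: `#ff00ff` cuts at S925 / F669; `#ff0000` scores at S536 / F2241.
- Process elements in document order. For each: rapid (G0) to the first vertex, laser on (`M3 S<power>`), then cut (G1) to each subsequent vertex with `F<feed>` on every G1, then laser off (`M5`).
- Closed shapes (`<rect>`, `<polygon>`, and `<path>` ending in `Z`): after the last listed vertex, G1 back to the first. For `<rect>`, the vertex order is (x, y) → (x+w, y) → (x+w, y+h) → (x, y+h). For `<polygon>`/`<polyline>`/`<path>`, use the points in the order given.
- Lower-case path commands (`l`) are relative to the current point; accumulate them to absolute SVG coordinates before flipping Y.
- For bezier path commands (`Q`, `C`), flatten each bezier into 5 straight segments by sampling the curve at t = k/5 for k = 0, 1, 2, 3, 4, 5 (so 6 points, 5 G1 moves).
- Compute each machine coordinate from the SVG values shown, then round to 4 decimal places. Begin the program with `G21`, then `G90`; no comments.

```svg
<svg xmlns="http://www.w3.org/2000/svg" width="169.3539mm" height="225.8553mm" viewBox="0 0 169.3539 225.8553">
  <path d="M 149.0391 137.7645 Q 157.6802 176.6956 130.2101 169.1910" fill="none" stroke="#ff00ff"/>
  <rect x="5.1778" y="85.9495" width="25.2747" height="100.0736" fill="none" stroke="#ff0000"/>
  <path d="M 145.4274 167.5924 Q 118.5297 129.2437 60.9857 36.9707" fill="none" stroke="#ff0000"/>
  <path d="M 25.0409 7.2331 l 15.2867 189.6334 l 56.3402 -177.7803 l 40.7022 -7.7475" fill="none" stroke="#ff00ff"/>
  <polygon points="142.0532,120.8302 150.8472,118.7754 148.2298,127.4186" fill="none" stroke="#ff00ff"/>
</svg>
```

G21
G90
G0 X149.0391 Y88.0908
M3 S925
G1 X151.0511 Y74.3758 F669
G1 X150.1742 Y64.3756 F669
G1 X146.4084 Y58.0903 F669
G1 X139.7537 Y55.5199 F669
G1 X130.2101 Y56.6643 F669
M5
G0 X5.1778 Y139.9058
M3 S536
G1 X30.4525 Y139.9058 F2241
G1 X30.4525 Y39.8322 F2241
G1 X5.1778 Y39.8322 F2241
G1 X5.1778 Y139.9058 F2241
M5
G0 X145.4274 Y58.2629
M3 S536
G1 X133.4425 Y75.7594 F2241
G1 X119.0058 Y97.5697 F2241
G1 X102.1175 Y123.6941 F2241
G1 X82.7774 Y154.1324 F2241
G1 X60.9857 Y188.8846 F2241
M5
G0 X25.0409 Y218.6222
M3 S925
G1 X40.3276 Y28.9888 F669
G1 X96.6678 Y206.7691 F669
G1 X137.3700 Y214.5166 F669
M5
G0 X142.0532 Y105.0251
M3 S925
G1 X150.8472 Y107.0799 F669
G1 X148.2298 Y98.4367 F669
G1 X142.0532 Y105.0251 F669
M5

Since the viewBox matches the mm dimensions, user units are millimetres directly. The only transform is the Y-flip y_m = 225.8553 − y_svg.

Shape 1 is a quadratic bezier drawn with `<path>`. Its stroke #ff00ff means cut at S925, F669. After flipping Y the toolpath is (149.0391,88.0908) → (151.0511,74.3758) → (150.1742,64.3756) → (146.4084,58.0903) → (139.7537,55.5199) → (130.2101,56.6643).

Shape 2 is a rectangle drawn with `<rect>`. Its stroke #ff0000 means score at S536, F2241. After flipping Y the toolpath is (5.1778,139.9058) → (30.4525,139.9058) → (30.4525,39.8322) → (5.1778,39.8322) → (5.1778,139.9058), returning to the start.

Shape 3 is a quadratic bezier drawn with `<path>`. Its stroke #ff0000 means score at S536, F2241. After flipping Y the toolpath is (145.4274,58.2629) → (133.4425,75.7594) → (119.0058,97.5697) → (102.1175,123.6941) → (82.7774,154.1324) → (60.9857,188.8846).

Shape 4 is a open polyline drawn with `<path>`. Its stroke #ff00ff means cut at S925, F669. After flipping Y the toolpath is (25.0409,218.6222) → (40.3276,28.9888) → (96.6678,206.7691) → (137.3700,214.5166).

Shape 5 is a regular polygon drawn with `<polygon>`. Its stroke #ff00ff means cut at S925, F669. After flipping Y the toolpath is (142.0532,105.0251) → (150.8472,107.0799) → (148.2298,98.4367) → (142.0532,105.0251), returning to the start.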